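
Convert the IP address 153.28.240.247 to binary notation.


153 = 10011001
28 = 00011100
240 = 11110000
247 = 11110111
Binary: 10011001.00011100.11110000.11110111


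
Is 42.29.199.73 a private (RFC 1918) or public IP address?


RFC 1918 private ranges:
  10.0.0.0/8 (10.0.0.0 - 10.255.255.255)
  172.16.0.0/12 (172.16.0.0 - 172.31.255.255)
  192.168.0.0/16 (192.168.0.0 - 192.168.255.255)
Public (not in any RFC 1918 range)


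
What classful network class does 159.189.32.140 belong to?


First octet: 159
Binary: 10011111
10xxxxxx -> Class B (128-191)
Class B, default mask 255.255.0.0 (/16)


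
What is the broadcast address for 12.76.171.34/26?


Network: 12.76.171.0/26
Host bits = 6
Set all host bits to 1:
Broadcast: 12.76.171.63


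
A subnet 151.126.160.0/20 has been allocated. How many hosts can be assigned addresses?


Host bits = 32 - 20 = 12
Total addresses = 2^12 = 4096
Usable = total - 2 (network and broadcast)
Usable hosts: 4094


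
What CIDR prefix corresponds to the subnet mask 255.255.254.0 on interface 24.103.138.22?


Binary: 11111111.11111111.11111110.00000000
Count leading 1s
Prefix: /23


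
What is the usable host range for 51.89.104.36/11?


Network: 51.64.0.0
Broadcast: 51.95.255.255
First usable = network + 1
Last usable = broadcast - 1
Range: 51.64.0.1 to 51.95.255.254


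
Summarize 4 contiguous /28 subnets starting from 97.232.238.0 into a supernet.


Original prefix: /28
Number of subnets: 4 = 2^2
New prefix = 28 - 2 = 26
Supernet: 97.232.238.0/26


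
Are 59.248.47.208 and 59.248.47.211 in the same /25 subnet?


Mask: 255.255.255.128
59.248.47.208 AND mask = 59.248.47.128
59.248.47.211 AND mask = 59.248.47.128
Yes, same subnet (59.248.47.128)


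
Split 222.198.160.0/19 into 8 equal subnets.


New prefix = 19 + 3 = 22
Each subnet has 1024 addresses
  222.198.160.0/22
  222.198.164.0/22
  222.198.168.0/22
  222.198.172.0/22
  222.198.176.0/22
  222.198.180.0/22
  222.198.184.0/22
  222.198.188.0/22
Subnets: 222.198.160.0/22, 222.198.164.0/22, 222.198.168.0/22, 222.198.172.0/22, 222.198.176.0/22, 222.198.180.0/22, 222.198.184.0/22, 222.198.188.0/22


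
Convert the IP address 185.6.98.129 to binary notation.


185 = 10111001
6 = 00000110
98 = 01100010
129 = 10000001
Binary: 10111001.00000110.01100010.10000001


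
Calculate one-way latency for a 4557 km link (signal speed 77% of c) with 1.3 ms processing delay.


Speed = 0.77 * 3e5 km/s = 231000 km/s
Propagation delay = 4557 / 231000 = 0.0197 s = 19.7273 ms
Processing delay = 1.3 ms
Total one-way latency = 21.0273 ms


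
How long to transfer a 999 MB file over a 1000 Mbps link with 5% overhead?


Effective throughput = 1000 * (1 - 5/100) = 950 Mbps
File size in Mb = 999 * 8 = 7992 Mb
Time = 7992 / 950
Time = 8.4126 seconds


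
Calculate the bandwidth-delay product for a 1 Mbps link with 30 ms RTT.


BDP = bandwidth * RTT
= 1 Mbps * 30 ms
= 1 * 1e6 * 30 / 1000 bits
= 30000 bits
= 3750 bytes
= 3.6621 KB
BDP = 30000 bits (3750 bytes)


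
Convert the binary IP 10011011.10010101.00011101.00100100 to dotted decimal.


10011011 = 155
10010101 = 149
00011101 = 29
00100100 = 36
IP: 155.149.29.36


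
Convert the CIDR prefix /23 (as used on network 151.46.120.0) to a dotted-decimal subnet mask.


/23 means 23 network bits, 9 host bits
Binary: 11111111111111111111111000000000
Mask: 255.255.254.0


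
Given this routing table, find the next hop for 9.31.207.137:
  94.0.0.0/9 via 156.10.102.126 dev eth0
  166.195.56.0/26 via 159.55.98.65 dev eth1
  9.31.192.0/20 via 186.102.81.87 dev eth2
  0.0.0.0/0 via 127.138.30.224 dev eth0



Longest prefix match for 9.31.207.137:
  /9 94.0.0.0: no
  /26 166.195.56.0: no
  /20 9.31.192.0: MATCH
  /0 0.0.0.0: MATCH
Selected: next-hop 186.102.81.87 via eth2 (matched /20)


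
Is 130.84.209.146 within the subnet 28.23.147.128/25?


Subnet network: 28.23.147.128
Test IP AND mask: 130.84.209.128
No, 130.84.209.146 is not in 28.23.147.128/25


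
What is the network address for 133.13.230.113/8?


IP:   10000101.00001101.11100110.01110001
Mask: 11111111.00000000.00000000.00000000
AND operation:
Net:  10000101.00000000.00000000.00000000
Network: 133.0.0.0/8


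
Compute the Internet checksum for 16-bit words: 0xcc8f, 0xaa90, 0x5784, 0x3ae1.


Sum all words (with carry folding):
+ 0xcc8f = 0xcc8f
+ 0xaa90 = 0x7720
+ 0x5784 = 0xcea4
+ 0x3ae1 = 0x0986
One's complement: ~0x0986
Checksum = 0xf679


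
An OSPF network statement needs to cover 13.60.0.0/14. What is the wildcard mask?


Subnet mask: 255.252.0.0
Wildcard = 255.255.255.255 - subnet mask
255 - 255 = 0
255 - 252 = 3
255 - 0 = 255
255 - 0 = 255
Wildcard: 0.3.255.255


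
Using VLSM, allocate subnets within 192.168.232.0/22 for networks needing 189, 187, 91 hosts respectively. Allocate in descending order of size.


189 hosts -> /24 (254 usable): 192.168.232.0/24
187 hosts -> /24 (254 usable): 192.168.233.0/24
91 hosts -> /25 (126 usable): 192.168.234.0/25
Allocation: 192.168.232.0/24 (189 hosts, 254 usable); 192.168.233.0/24 (187 hosts, 254 usable); 192.168.234.0/25 (91 hosts, 126 usable)


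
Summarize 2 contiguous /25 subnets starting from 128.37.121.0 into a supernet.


Original prefix: /25
Number of subnets: 2 = 2^1
New prefix = 25 - 1 = 24
Supernet: 128.37.121.0/24


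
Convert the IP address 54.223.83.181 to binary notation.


54 = 00110110
223 = 11011111
83 = 01010011
181 = 10110101
Binary: 00110110.11011111.01010011.10110101


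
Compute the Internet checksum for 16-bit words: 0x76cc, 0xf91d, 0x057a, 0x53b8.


Sum all words (with carry folding):
+ 0x76cc = 0x76cc
+ 0xf91d = 0x6fea
+ 0x057a = 0x7564
+ 0x53b8 = 0xc91c
One's complement: ~0xc91c
Checksum = 0x36e3


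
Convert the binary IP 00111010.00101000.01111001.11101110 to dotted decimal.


00111010 = 58
00101000 = 40
01111001 = 121
11101110 = 238
IP: 58.40.121.238


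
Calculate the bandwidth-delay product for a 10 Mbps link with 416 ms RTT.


BDP = bandwidth * RTT
= 10 Mbps * 416 ms
= 10 * 1e6 * 416 / 1000 bits
= 4160000 bits
= 520000 bytes
= 507.8125 KB
BDP = 4160000 bits (520000 bytes)


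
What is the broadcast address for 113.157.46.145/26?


Network: 113.157.46.128/26
Host bits = 6
Set all host bits to 1:
Broadcast: 113.157.46.191


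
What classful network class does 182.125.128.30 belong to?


First octet: 182
Binary: 10110110
10xxxxxx -> Class B (128-191)
Class B, default mask 255.255.0.0 (/16)


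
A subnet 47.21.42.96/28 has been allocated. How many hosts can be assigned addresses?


Host bits = 32 - 28 = 4
Total addresses = 2^4 = 16
Usable = total - 2 (network and broadcast)
Usable hosts: 14


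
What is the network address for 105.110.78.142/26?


IP:   01101001.01101110.01001110.10001110
Mask: 11111111.11111111.11111111.11000000
AND operation:
Net:  01101001.01101110.01001110.10000000
Network: 105.110.78.128/26


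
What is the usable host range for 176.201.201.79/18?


Network: 176.201.192.0
Broadcast: 176.201.255.255
First usable = network + 1
Last usable = broadcast - 1
Range: 176.201.192.1 to 176.201.255.254


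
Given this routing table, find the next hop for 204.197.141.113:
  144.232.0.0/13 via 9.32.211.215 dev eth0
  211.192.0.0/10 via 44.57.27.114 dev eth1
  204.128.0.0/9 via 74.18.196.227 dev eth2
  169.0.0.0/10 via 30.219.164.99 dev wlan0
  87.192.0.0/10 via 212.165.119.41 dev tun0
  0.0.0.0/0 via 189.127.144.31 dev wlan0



Longest prefix match for 204.197.141.113:
  /13 144.232.0.0: no
  /10 211.192.0.0: no
  /9 204.128.0.0: MATCH
  /10 169.0.0.0: no
  /10 87.192.0.0: no
  /0 0.0.0.0: MATCH
Selected: next-hop 74.18.196.227 via eth2 (matched /9)


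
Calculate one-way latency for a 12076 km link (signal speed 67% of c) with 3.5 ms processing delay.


Speed = 0.67 * 3e5 km/s = 201000 km/s
Propagation delay = 12076 / 201000 = 0.0601 s = 60.0796 ms
Processing delay = 3.5 ms
Total one-way latency = 63.5796 ms


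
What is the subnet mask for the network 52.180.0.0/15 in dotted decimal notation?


/15 means 15 network bits, 17 host bits
Binary: 11111111111111100000000000000000
Mask: 255.254.0.0


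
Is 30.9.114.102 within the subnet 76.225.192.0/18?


Subnet network: 76.225.192.0
Test IP AND mask: 30.9.64.0
No, 30.9.114.102 is not in 76.225.192.0/18


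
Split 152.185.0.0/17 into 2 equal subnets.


New prefix = 17 + 1 = 18
Each subnet has 16384 addresses
  152.185.0.0/18
  152.185.64.0/18
Subnets: 152.185.0.0/18, 152.185.64.0/18


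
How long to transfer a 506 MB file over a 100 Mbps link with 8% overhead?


Effective throughput = 100 * (1 - 8/100) = 92 Mbps
File size in Mb = 506 * 8 = 4048 Mb
Time = 4048 / 92
Time = 44 seconds


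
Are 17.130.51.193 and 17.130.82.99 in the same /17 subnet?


Mask: 255.255.128.0
17.130.51.193 AND mask = 17.130.0.0
17.130.82.99 AND mask = 17.130.0.0
Yes, same subnet (17.130.0.0)


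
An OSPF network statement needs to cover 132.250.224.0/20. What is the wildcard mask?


Subnet mask: 255.255.240.0
Wildcard = 255.255.255.255 - subnet mask
255 - 255 = 0
255 - 255 = 0
255 - 240 = 15
255 - 0 = 255
Wildcard: 0.0.15.255


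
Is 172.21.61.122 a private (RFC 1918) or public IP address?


RFC 1918 private ranges:
  10.0.0.0/8 (10.0.0.0 - 10.255.255.255)
  172.16.0.0/12 (172.16.0.0 - 172.31.255.255)
  192.168.0.0/16 (192.168.0.0 - 192.168.255.255)
Private (in 172.16.0.0/12)


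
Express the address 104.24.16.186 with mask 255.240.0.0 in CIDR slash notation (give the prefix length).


Binary: 11111111.11110000.00000000.00000000
Count leading 1s
Prefix: /12


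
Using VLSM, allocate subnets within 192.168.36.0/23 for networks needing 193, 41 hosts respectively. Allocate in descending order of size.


193 hosts -> /24 (254 usable): 192.168.36.0/24
41 hosts -> /26 (62 usable): 192.168.37.0/26
Allocation: 192.168.36.0/24 (193 hosts, 254 usable); 192.168.37.0/26 (41 hosts, 62 usable)


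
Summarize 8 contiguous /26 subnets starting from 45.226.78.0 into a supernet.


Original prefix: /26
Number of subnets: 8 = 2^3
New prefix = 26 - 3 = 23
Supernet: 45.226.78.0/23


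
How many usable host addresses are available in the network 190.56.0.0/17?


Host bits = 32 - 17 = 15
Total addresses = 2^15 = 32768
Usable = total - 2 (network and broadcast)
Usable hosts: 32766


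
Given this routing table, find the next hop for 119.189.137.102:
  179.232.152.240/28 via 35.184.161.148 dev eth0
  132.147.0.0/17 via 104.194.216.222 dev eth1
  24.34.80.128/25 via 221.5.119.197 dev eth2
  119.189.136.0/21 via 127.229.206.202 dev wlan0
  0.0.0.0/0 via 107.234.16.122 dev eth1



Longest prefix match for 119.189.137.102:
  /28 179.232.152.240: no
  /17 132.147.0.0: no
  /25 24.34.80.128: no
  /21 119.189.136.0: MATCH
  /0 0.0.0.0: MATCH
Selected: next-hop 127.229.206.202 via wlan0 (matched /21)


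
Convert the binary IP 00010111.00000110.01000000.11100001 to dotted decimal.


00010111 = 23
00000110 = 6
01000000 = 64
11100001 = 225
IP: 23.6.64.225


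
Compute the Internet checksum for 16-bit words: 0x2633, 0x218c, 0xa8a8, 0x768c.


Sum all words (with carry folding):
+ 0x2633 = 0x2633
+ 0x218c = 0x47bf
+ 0xa8a8 = 0xf067
+ 0x768c = 0x66f4
One's complement: ~0x66f4
Checksum = 0x990b


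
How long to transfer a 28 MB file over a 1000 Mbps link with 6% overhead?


Effective throughput = 1000 * (1 - 6/100) = 940 Mbps
File size in Mb = 28 * 8 = 224 Mb
Time = 224 / 940
Time = 0.2383 seconds


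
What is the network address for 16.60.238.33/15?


IP:   00010000.00111100.11101110.00100001
Mask: 11111111.11111110.00000000.00000000
AND operation:
Net:  00010000.00111100.00000000.00000000
Network: 16.60.0.0/15


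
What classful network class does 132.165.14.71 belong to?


First octet: 132
Binary: 10000100
10xxxxxx -> Class B (128-191)
Class B, default mask 255.255.0.0 (/16)


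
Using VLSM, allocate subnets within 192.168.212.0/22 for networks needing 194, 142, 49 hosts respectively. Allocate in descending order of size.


194 hosts -> /24 (254 usable): 192.168.212.0/24
142 hosts -> /24 (254 usable): 192.168.213.0/24
49 hosts -> /26 (62 usable): 192.168.214.0/26
Allocation: 192.168.212.0/24 (194 hosts, 254 usable); 192.168.213.0/24 (142 hosts, 254 usable); 192.168.214.0/26 (49 hosts, 62 usable)


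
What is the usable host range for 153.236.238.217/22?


Network: 153.236.236.0
Broadcast: 153.236.239.255
First usable = network + 1
Last usable = broadcast - 1
Range: 153.236.236.1 to 153.236.239.254


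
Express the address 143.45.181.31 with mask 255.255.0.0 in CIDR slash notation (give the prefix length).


Binary: 11111111.11111111.00000000.00000000
Count leading 1s
Prefix: /16


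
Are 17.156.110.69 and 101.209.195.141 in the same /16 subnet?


Mask: 255.255.0.0
17.156.110.69 AND mask = 17.156.0.0
101.209.195.141 AND mask = 101.209.0.0
No, different subnets (17.156.0.0 vs 101.209.0.0)


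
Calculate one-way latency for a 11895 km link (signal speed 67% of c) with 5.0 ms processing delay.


Speed = 0.67 * 3e5 km/s = 201000 km/s
Propagation delay = 11895 / 201000 = 0.0592 s = 59.1791 ms
Processing delay = 5.0 ms
Total one-way latency = 64.1791 ms


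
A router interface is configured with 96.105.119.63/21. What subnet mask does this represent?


/21 means 21 network bits, 11 host bits
Binary: 11111111111111111111100000000000
Mask: 255.255.248.0


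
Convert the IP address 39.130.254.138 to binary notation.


39 = 00100111
130 = 10000010
254 = 11111110
138 = 10001010
Binary: 00100111.10000010.11111110.10001010


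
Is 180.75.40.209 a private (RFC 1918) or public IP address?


RFC 1918 private ranges:
  10.0.0.0/8 (10.0.0.0 - 10.255.255.255)
  172.16.0.0/12 (172.16.0.0 - 172.31.255.255)
  192.168.0.0/16 (192.168.0.0 - 192.168.255.255)
Public (not in any RFC 1918 range)


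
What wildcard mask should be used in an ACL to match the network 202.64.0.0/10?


Subnet mask: 255.192.0.0
Wildcard = 255.255.255.255 - subnet mask
255 - 255 = 0
255 - 192 = 63
255 - 0 = 255
255 - 0 = 255
Wildcard: 0.63.255.255


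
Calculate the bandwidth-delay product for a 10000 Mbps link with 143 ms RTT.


BDP = bandwidth * RTT
= 10000 Mbps * 143 ms
= 10000 * 1e6 * 143 / 1000 bits
= 1430000000 bits
= 178750000 bytes
= 174560.5469 KB
BDP = 1430000000 bits (178750000 bytes)


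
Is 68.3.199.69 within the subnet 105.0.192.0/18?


Subnet network: 105.0.192.0
Test IP AND mask: 68.3.192.0
No, 68.3.199.69 is not in 105.0.192.0/18


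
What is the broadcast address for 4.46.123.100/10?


Network: 4.0.0.0/10
Host bits = 22
Set all host bits to 1:
Broadcast: 4.63.255.255


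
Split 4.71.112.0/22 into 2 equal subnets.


New prefix = 22 + 1 = 23
Each subnet has 512 addresses
  4.71.112.0/23
  4.71.114.0/23
Subnets: 4.71.112.0/23, 4.71.114.0/23


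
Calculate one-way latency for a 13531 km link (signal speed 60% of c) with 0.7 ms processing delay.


Speed = 0.6 * 3e5 km/s = 180000 km/s
Propagation delay = 13531 / 180000 = 0.0752 s = 75.1722 ms
Processing delay = 0.7 ms
Total one-way latency = 75.8722 ms


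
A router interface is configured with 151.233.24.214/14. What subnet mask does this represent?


/14 means 14 network bits, 18 host bits
Binary: 11111111111111000000000000000000
Mask: 255.252.0.0


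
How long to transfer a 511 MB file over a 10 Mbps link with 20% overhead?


Effective throughput = 10 * (1 - 20/100) = 8 Mbps
File size in Mb = 511 * 8 = 4088 Mb
Time = 4088 / 8
Time = 511 seconds


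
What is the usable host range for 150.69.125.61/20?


Network: 150.69.112.0
Broadcast: 150.69.127.255
First usable = network + 1
Last usable = broadcast - 1
Range: 150.69.112.1 to 150.69.127.254


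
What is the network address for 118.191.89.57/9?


IP:   01110110.10111111.01011001.00111001
Mask: 11111111.10000000.00000000.00000000
AND operation:
Net:  01110110.10000000.00000000.00000000
Network: 118.128.0.0/9


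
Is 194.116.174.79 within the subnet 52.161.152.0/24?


Subnet network: 52.161.152.0
Test IP AND mask: 194.116.174.0
No, 194.116.174.79 is not in 52.161.152.0/24


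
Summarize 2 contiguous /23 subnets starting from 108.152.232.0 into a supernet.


Original prefix: /23
Number of subnets: 2 = 2^1
New prefix = 23 - 1 = 22
Supernet: 108.152.232.0/22


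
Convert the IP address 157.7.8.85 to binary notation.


157 = 10011101
7 = 00000111
8 = 00001000
85 = 01010101
Binary: 10011101.00000111.00001000.01010101


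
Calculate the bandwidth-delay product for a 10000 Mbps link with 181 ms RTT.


BDP = bandwidth * RTT
= 10000 Mbps * 181 ms
= 10000 * 1e6 * 181 / 1000 bits
= 1810000000 bits
= 226250000 bytes
= 220947.2656 KB
BDP = 1810000000 bits (226250000 bytes)


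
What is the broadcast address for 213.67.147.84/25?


Network: 213.67.147.0/25
Host bits = 7
Set all host bits to 1:
Broadcast: 213.67.147.127


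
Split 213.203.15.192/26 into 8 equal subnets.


New prefix = 26 + 3 = 29
Each subnet has 8 addresses
  213.203.15.192/29
  213.203.15.200/29
  213.203.15.208/29
  213.203.15.216/29
  213.203.15.224/29
  213.203.15.232/29
  213.203.15.240/29
  213.203.15.248/29
Subnets: 213.203.15.192/29, 213.203.15.200/29, 213.203.15.208/29, 213.203.15.216/29, 213.203.15.224/29, 213.203.15.232/29, 213.203.15.240/29, 213.203.15.248/29


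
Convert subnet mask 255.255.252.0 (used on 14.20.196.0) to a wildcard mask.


Subnet mask: 255.255.252.0
Wildcard = 255.255.255.255 - subnet mask
255 - 255 = 0
255 - 255 = 0
255 - 252 = 3
255 - 0 = 255
Wildcard: 0.0.3.255


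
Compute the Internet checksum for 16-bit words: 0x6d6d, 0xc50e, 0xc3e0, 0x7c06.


Sum all words (with carry folding):
+ 0x6d6d = 0x6d6d
+ 0xc50e = 0x327c
+ 0xc3e0 = 0xf65c
+ 0x7c06 = 0x7263
One's complement: ~0x7263
Checksum = 0x8d9c


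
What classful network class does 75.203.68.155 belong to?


First octet: 75
Binary: 01001011
0xxxxxxx -> Class A (1-126)
Class A, default mask 255.0.0.0 (/8)


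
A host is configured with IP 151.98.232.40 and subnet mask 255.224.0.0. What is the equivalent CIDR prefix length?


Binary: 11111111.11100000.00000000.00000000
Count leading 1s
Prefix: /11


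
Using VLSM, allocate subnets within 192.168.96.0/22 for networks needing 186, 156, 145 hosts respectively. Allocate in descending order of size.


186 hosts -> /24 (254 usable): 192.168.96.0/24
156 hosts -> /24 (254 usable): 192.168.97.0/24
145 hosts -> /24 (254 usable): 192.168.98.0/24
Allocation: 192.168.96.0/24 (186 hosts, 254 usable); 192.168.97.0/24 (156 hosts, 254 usable); 192.168.98.0/24 (145 hosts, 254 usable)


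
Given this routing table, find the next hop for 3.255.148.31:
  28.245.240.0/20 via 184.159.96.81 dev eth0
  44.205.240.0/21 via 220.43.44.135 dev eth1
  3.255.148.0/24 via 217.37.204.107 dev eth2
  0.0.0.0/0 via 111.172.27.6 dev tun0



Longest prefix match for 3.255.148.31:
  /20 28.245.240.0: no
  /21 44.205.240.0: no
  /24 3.255.148.0: MATCH
  /0 0.0.0.0: MATCH
Selected: next-hop 217.37.204.107 via eth2 (matched /24)


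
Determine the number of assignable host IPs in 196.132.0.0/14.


Host bits = 32 - 14 = 18
Total addresses = 2^18 = 262144
Usable = total - 2 (network and broadcast)
Usable hosts: 262142


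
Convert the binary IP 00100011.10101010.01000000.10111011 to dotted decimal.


00100011 = 35
10101010 = 170
01000000 = 64
10111011 = 187
IP: 35.170.64.187


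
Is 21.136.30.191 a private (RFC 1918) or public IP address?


RFC 1918 private ranges:
  10.0.0.0/8 (10.0.0.0 - 10.255.255.255)
  172.16.0.0/12 (172.16.0.0 - 172.31.255.255)
  192.168.0.0/16 (192.168.0.0 - 192.168.255.255)
Public (not in any RFC 1918 range)


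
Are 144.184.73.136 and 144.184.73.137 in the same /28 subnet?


Mask: 255.255.255.240
144.184.73.136 AND mask = 144.184.73.128
144.184.73.137 AND mask = 144.184.73.128
Yes, same subnet (144.184.73.128)


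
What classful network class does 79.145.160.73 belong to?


First octet: 79
Binary: 01001111
0xxxxxxx -> Class A (1-126)
Class A, default mask 255.0.0.0 (/8)


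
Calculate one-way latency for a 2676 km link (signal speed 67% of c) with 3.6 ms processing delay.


Speed = 0.67 * 3e5 km/s = 201000 km/s
Propagation delay = 2676 / 201000 = 0.0133 s = 13.3134 ms
Processing delay = 3.6 ms
Total one-way latency = 16.9134 ms


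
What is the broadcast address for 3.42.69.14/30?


Network: 3.42.69.12/30
Host bits = 2
Set all host bits to 1:
Broadcast: 3.42.69.15


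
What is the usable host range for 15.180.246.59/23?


Network: 15.180.246.0
Broadcast: 15.180.247.255
First usable = network + 1
Last usable = broadcast - 1
Range: 15.180.246.1 to 15.180.247.254


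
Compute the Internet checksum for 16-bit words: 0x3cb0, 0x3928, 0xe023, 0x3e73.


Sum all words (with carry folding):
+ 0x3cb0 = 0x3cb0
+ 0x3928 = 0x75d8
+ 0xe023 = 0x55fc
+ 0x3e73 = 0x946f
One's complement: ~0x946f
Checksum = 0x6b90


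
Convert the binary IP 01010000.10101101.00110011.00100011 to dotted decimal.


01010000 = 80
10101101 = 173
00110011 = 51
00100011 = 35
IP: 80.173.51.35


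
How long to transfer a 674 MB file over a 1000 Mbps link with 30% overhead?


Effective throughput = 1000 * (1 - 30/100) = 700 Mbps
File size in Mb = 674 * 8 = 5392 Mb
Time = 5392 / 700
Time = 7.7029 seconds


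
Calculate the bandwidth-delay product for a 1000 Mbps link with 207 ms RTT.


BDP = bandwidth * RTT
= 1000 Mbps * 207 ms
= 1000 * 1e6 * 207 / 1000 bits
= 207000000 bits
= 25875000 bytes
= 25268.5547 KB
BDP = 207000000 bits (25875000 bytes)


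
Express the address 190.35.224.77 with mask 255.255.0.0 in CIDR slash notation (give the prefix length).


Binary: 11111111.11111111.00000000.00000000
Count leading 1s
Prefix: /16


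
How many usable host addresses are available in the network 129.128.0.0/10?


Host bits = 32 - 10 = 22
Total addresses = 2^22 = 4194304
Usable = total - 2 (network and broadcast)
Usable hosts: 4194302


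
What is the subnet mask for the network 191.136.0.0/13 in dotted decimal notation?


/13 means 13 network bits, 19 host bits
Binary: 11111111111110000000000000000000
Mask: 255.248.0.0


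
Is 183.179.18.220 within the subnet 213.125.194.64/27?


Subnet network: 213.125.194.64
Test IP AND mask: 183.179.18.192
No, 183.179.18.220 is not in 213.125.194.64/27


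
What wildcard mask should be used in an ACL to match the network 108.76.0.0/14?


Subnet mask: 255.252.0.0
Wildcard = 255.255.255.255 - subnet mask
255 - 255 = 0
255 - 252 = 3
255 - 0 = 255
255 - 0 = 255
Wildcard: 0.3.255.255


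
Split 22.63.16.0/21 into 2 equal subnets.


New prefix = 21 + 1 = 22
Each subnet has 1024 addresses
  22.63.16.0/22
  22.63.20.0/22
Subnets: 22.63.16.0/22, 22.63.20.0/22


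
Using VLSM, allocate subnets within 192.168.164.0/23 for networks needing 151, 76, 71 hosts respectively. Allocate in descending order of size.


151 hosts -> /24 (254 usable): 192.168.164.0/24
76 hosts -> /25 (126 usable): 192.168.165.0/25
71 hosts -> /25 (126 usable): 192.168.165.128/25
Allocation: 192.168.164.0/24 (151 hosts, 254 usable); 192.168.165.0/25 (76 hosts, 126 usable); 192.168.165.128/25 (71 hosts, 126 usable)


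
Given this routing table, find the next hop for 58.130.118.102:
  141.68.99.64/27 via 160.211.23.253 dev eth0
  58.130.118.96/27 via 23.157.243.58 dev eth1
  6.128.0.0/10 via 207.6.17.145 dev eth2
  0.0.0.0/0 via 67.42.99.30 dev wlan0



Longest prefix match for 58.130.118.102:
  /27 141.68.99.64: no
  /27 58.130.118.96: MATCH
  /10 6.128.0.0: no
  /0 0.0.0.0: MATCH
Selected: next-hop 23.157.243.58 via eth1 (matched /27)


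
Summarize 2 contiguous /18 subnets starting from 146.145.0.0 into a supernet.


Original prefix: /18
Number of subnets: 2 = 2^1
New prefix = 18 - 1 = 17
Supernet: 146.145.0.0/17


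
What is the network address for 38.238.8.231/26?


IP:   00100110.11101110.00001000.11100111
Mask: 11111111.11111111.11111111.11000000
AND operation:
Net:  00100110.11101110.00001000.11000000
Network: 38.238.8.192/26


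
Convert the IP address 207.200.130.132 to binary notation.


207 = 11001111
200 = 11001000
130 = 10000010
132 = 10000100
Binary: 11001111.11001000.10000010.10000100


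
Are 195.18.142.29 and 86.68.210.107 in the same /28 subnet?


Mask: 255.255.255.240
195.18.142.29 AND mask = 195.18.142.16
86.68.210.107 AND mask = 86.68.210.96
No, different subnets (195.18.142.16 vs 86.68.210.96)


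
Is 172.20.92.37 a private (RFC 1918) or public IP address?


RFC 1918 private ranges:
  10.0.0.0/8 (10.0.0.0 - 10.255.255.255)
  172.16.0.0/12 (172.16.0.0 - 172.31.255.255)
  192.168.0.0/16 (192.168.0.0 - 192.168.255.255)
Private (in 172.16.0.0/12)


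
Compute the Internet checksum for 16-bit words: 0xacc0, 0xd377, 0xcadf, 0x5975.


Sum all words (with carry folding):
+ 0xacc0 = 0xacc0
+ 0xd377 = 0x8038
+ 0xcadf = 0x4b18
+ 0x5975 = 0xa48d
One's complement: ~0xa48d
Checksum = 0x5b72


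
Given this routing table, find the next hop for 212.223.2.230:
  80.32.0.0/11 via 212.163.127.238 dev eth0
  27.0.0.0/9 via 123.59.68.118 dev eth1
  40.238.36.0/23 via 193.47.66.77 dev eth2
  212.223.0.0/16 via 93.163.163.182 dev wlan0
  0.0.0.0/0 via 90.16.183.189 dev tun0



Longest prefix match for 212.223.2.230:
  /11 80.32.0.0: no
  /9 27.0.0.0: no
  /23 40.238.36.0: no
  /16 212.223.0.0: MATCH
  /0 0.0.0.0: MATCH
Selected: next-hop 93.163.163.182 via wlan0 (matched /16)


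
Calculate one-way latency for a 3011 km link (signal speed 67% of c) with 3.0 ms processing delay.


Speed = 0.67 * 3e5 km/s = 201000 km/s
Propagation delay = 3011 / 201000 = 0.015 s = 14.9801 ms
Processing delay = 3.0 ms
Total one-way latency = 17.9801 ms


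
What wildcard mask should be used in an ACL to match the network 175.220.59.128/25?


Subnet mask: 255.255.255.128
Wildcard = 255.255.255.255 - subnet mask
255 - 255 = 0
255 - 255 = 0
255 - 255 = 0
255 - 128 = 127
Wildcard: 0.0.0.127


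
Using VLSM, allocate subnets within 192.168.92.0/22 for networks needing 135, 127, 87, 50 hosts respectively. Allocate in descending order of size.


135 hosts -> /24 (254 usable): 192.168.92.0/24
127 hosts -> /24 (254 usable): 192.168.93.0/24
87 hosts -> /25 (126 usable): 192.168.94.0/25
50 hosts -> /26 (62 usable): 192.168.94.128/26
Allocation: 192.168.92.0/24 (135 hosts, 254 usable); 192.168.93.0/24 (127 hosts, 254 usable); 192.168.94.0/25 (87 hosts, 126 usable); 192.168.94.128/26 (50 hosts, 62 usable)


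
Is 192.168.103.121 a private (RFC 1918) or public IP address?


RFC 1918 private ranges:
  10.0.0.0/8 (10.0.0.0 - 10.255.255.255)
  172.16.0.0/12 (172.16.0.0 - 172.31.255.255)
  192.168.0.0/16 (192.168.0.0 - 192.168.255.255)
Private (in 192.168.0.0/16)


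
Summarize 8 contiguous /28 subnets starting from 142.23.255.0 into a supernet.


Original prefix: /28
Number of subnets: 8 = 2^3
New prefix = 28 - 3 = 25
Supernet: 142.23.255.0/25


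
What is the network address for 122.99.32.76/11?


IP:   01111010.01100011.00100000.01001100
Mask: 11111111.11100000.00000000.00000000
AND operation:
Net:  01111010.01100000.00000000.00000000
Network: 122.96.0.0/11


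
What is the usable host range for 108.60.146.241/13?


Network: 108.56.0.0
Broadcast: 108.63.255.255
First usable = network + 1
Last usable = broadcast - 1
Range: 108.56.0.1 to 108.63.255.254


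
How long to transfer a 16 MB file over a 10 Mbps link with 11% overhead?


Effective throughput = 10 * (1 - 11/100) = 8.9 Mbps
File size in Mb = 16 * 8 = 128 Mb
Time = 128 / 8.9
Time = 14.382 seconds


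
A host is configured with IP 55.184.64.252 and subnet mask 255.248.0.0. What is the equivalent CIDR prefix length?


Binary: 11111111.11111000.00000000.00000000
Count leading 1s
Prefix: /13


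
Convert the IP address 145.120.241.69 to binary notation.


145 = 10010001
120 = 01111000
241 = 11110001
69 = 01000101
Binary: 10010001.01111000.11110001.01000101


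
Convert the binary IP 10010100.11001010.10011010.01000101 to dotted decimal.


10010100 = 148
11001010 = 202
10011010 = 154
01000101 = 69
IP: 148.202.154.69


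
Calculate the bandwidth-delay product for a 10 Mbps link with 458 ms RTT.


BDP = bandwidth * RTT
= 10 Mbps * 458 ms
= 10 * 1e6 * 458 / 1000 bits
= 4580000 bits
= 572500 bytes
= 559.082 KB
BDP = 4580000 bits (572500 bytes)


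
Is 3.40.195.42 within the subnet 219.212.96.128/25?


Subnet network: 219.212.96.128
Test IP AND mask: 3.40.195.0
No, 3.40.195.42 is not in 219.212.96.128/25


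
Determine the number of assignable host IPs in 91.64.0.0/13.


Host bits = 32 - 13 = 19
Total addresses = 2^19 = 524288
Usable = total - 2 (network and broadcast)
Usable hosts: 524286


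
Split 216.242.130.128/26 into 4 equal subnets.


New prefix = 26 + 2 = 28
Each subnet has 16 addresses
  216.242.130.128/28
  216.242.130.144/28
  216.242.130.160/28
  216.242.130.176/28
Subnets: 216.242.130.128/28, 216.242.130.144/28, 216.242.130.160/28, 216.242.130.176/28


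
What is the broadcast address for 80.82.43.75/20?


Network: 80.82.32.0/20
Host bits = 12
Set all host bits to 1:
Broadcast: 80.82.47.255


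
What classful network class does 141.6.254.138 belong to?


First octet: 141
Binary: 10001101
10xxxxxx -> Class B (128-191)
Class B, default mask 255.255.0.0 (/16)


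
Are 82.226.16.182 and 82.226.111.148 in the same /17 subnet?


Mask: 255.255.128.0
82.226.16.182 AND mask = 82.226.0.0
82.226.111.148 AND mask = 82.226.0.0
Yes, same subnet (82.226.0.0)


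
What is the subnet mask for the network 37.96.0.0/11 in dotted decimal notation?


/11 means 11 network bits, 21 host bits
Binary: 11111111111000000000000000000000
Mask: 255.224.0.0


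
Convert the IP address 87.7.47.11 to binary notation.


87 = 01010111
7 = 00000111
47 = 00101111
11 = 00001011
Binary: 01010111.00000111.00101111.00001011


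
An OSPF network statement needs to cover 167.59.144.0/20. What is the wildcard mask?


Subnet mask: 255.255.240.0
Wildcard = 255.255.255.255 - subnet mask
255 - 255 = 0
255 - 255 = 0
255 - 240 = 15
255 - 0 = 255
Wildcard: 0.0.15.255


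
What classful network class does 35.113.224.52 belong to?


First octet: 35
Binary: 00100011
0xxxxxxx -> Class A (1-126)
Class A, default mask 255.0.0.0 (/8)


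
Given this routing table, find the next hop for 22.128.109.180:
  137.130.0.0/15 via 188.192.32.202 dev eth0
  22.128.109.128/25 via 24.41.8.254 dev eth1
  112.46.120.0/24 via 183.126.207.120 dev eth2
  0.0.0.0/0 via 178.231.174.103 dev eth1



Longest prefix match for 22.128.109.180:
  /15 137.130.0.0: no
  /25 22.128.109.128: MATCH
  /24 112.46.120.0: no
  /0 0.0.0.0: MATCH
Selected: next-hop 24.41.8.254 via eth1 (matched /25)


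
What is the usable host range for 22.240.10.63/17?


Network: 22.240.0.0
Broadcast: 22.240.127.255
First usable = network + 1
Last usable = broadcast - 1
Range: 22.240.0.1 to 22.240.127.254


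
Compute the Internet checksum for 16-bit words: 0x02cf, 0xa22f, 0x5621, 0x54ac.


Sum all words (with carry folding):
+ 0x02cf = 0x02cf
+ 0xa22f = 0xa4fe
+ 0x5621 = 0xfb1f
+ 0x54ac = 0x4fcc
One's complement: ~0x4fcc
Checksum = 0xb033


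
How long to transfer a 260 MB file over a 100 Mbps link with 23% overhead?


Effective throughput = 100 * (1 - 23/100) = 77 Mbps
File size in Mb = 260 * 8 = 2080 Mb
Time = 2080 / 77
Time = 27.013 seconds


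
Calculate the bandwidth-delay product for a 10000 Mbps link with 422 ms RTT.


BDP = bandwidth * RTT
= 10000 Mbps * 422 ms
= 10000 * 1e6 * 422 / 1000 bits
= 4220000000 bits
= 527500000 bytes
= 515136.7188 KB
BDP = 4220000000 bits (527500000 bytes)


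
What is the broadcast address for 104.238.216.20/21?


Network: 104.238.216.0/21
Host bits = 11
Set all host bits to 1:
Broadcast: 104.238.223.255


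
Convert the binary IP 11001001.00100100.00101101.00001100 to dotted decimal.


11001001 = 201
00100100 = 36
00101101 = 45
00001100 = 12
IP: 201.36.45.12


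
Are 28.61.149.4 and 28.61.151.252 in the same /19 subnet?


Mask: 255.255.224.0
28.61.149.4 AND mask = 28.61.128.0
28.61.151.252 AND mask = 28.61.128.0
Yes, same subnet (28.61.128.0)


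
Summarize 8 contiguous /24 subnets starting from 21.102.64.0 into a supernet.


Original prefix: /24
Number of subnets: 8 = 2^3
New prefix = 24 - 3 = 21
Supernet: 21.102.64.0/21


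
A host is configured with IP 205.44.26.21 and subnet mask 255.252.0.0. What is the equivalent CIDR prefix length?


Binary: 11111111.11111100.00000000.00000000
Count leading 1s
Prefix: /14


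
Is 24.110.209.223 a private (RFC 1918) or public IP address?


RFC 1918 private ranges:
  10.0.0.0/8 (10.0.0.0 - 10.255.255.255)
  172.16.0.0/12 (172.16.0.0 - 172.31.255.255)
  192.168.0.0/16 (192.168.0.0 - 192.168.255.255)
Public (not in any RFC 1918 range)


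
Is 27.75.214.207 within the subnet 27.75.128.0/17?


Subnet network: 27.75.128.0
Test IP AND mask: 27.75.128.0
Yes, 27.75.214.207 is in 27.75.128.0/17


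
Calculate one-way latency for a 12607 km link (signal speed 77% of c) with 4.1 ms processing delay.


Speed = 0.77 * 3e5 km/s = 231000 km/s
Propagation delay = 12607 / 231000 = 0.0546 s = 54.5758 ms
Processing delay = 4.1 ms
Total one-way latency = 58.6758 ms


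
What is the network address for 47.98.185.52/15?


IP:   00101111.01100010.10111001.00110100
Mask: 11111111.11111110.00000000.00000000
AND operation:
Net:  00101111.01100010.00000000.00000000
Network: 47.98.0.0/15


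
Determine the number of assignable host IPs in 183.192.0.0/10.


Host bits = 32 - 10 = 22
Total addresses = 2^22 = 4194304
Usable = total - 2 (network and broadcast)
Usable hosts: 4194302


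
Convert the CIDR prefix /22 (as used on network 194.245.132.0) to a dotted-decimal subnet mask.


/22 means 22 network bits, 10 host bits
Binary: 11111111111111111111110000000000
Mask: 255.255.252.0


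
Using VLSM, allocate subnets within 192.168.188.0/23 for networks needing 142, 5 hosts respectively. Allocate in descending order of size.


142 hosts -> /24 (254 usable): 192.168.188.0/24
5 hosts -> /29 (6 usable): 192.168.189.0/29
Allocation: 192.168.188.0/24 (142 hosts, 254 usable); 192.168.189.0/29 (5 hosts, 6 usable)


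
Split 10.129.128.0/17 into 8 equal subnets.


New prefix = 17 + 3 = 20
Each subnet has 4096 addresses
  10.129.128.0/20
  10.129.144.0/20
  10.129.160.0/20
  10.129.176.0/20
  10.129.192.0/20
  10.129.208.0/20
  10.129.224.0/20
  10.129.240.0/20
Subnets: 10.129.128.0/20, 10.129.144.0/20, 10.129.160.0/20, 10.129.176.0/20, 10.129.192.0/20, 10.129.208.0/20, 10.129.224.0/20, 10.129.240.0/20


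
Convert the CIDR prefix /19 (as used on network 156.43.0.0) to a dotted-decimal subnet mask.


/19 means 19 network bits, 13 host bits
Binary: 11111111111111111110000000000000
Mask: 255.255.224.0


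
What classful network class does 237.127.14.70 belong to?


First octet: 237
Binary: 11101101
1110xxxx -> Class D (224-239)
Class D (multicast), default mask N/A


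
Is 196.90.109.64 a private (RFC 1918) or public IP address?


RFC 1918 private ranges:
  10.0.0.0/8 (10.0.0.0 - 10.255.255.255)
  172.16.0.0/12 (172.16.0.0 - 172.31.255.255)
  192.168.0.0/16 (192.168.0.0 - 192.168.255.255)
Public (not in any RFC 1918 range)


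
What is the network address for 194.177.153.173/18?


IP:   11000010.10110001.10011001.10101101
Mask: 11111111.11111111.11000000.00000000
AND operation:
Net:  11000010.10110001.10000000.00000000
Network: 194.177.128.0/18


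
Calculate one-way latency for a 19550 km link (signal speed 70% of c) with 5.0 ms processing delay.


Speed = 0.7 * 3e5 km/s = 210000 km/s
Propagation delay = 19550 / 210000 = 0.0931 s = 93.0952 ms
Processing delay = 5.0 ms
Total one-way latency = 98.0952 ms


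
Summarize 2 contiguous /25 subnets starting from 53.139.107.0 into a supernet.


Original prefix: /25
Number of subnets: 2 = 2^1
New prefix = 25 - 1 = 24
Supernet: 53.139.107.0/24


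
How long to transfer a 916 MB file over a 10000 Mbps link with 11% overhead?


Effective throughput = 10000 * (1 - 11/100) = 8900 Mbps
File size in Mb = 916 * 8 = 7328 Mb
Time = 7328 / 8900
Time = 0.8234 seconds


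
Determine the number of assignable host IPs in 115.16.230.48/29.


Host bits = 32 - 29 = 3
Total addresses = 2^3 = 8
Usable = total - 2 (network and broadcast)
Usable hosts: 6


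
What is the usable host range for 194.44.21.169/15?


Network: 194.44.0.0
Broadcast: 194.45.255.255
First usable = network + 1
Last usable = broadcast - 1
Range: 194.44.0.1 to 194.45.255.254


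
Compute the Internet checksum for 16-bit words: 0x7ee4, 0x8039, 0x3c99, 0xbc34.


Sum all words (with carry folding):
+ 0x7ee4 = 0x7ee4
+ 0x8039 = 0xff1d
+ 0x3c99 = 0x3bb7
+ 0xbc34 = 0xf7eb
One's complement: ~0xf7eb
Checksum = 0x0814


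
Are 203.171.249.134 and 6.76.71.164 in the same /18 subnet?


Mask: 255.255.192.0
203.171.249.134 AND mask = 203.171.192.0
6.76.71.164 AND mask = 6.76.64.0
No, different subnets (203.171.192.0 vs 6.76.64.0)


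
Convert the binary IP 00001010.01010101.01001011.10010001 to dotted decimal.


00001010 = 10
01010101 = 85
01001011 = 75
10010001 = 145
IP: 10.85.75.145


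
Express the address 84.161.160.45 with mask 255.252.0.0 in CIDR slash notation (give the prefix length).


Binary: 11111111.11111100.00000000.00000000
Count leading 1s
Prefix: /14


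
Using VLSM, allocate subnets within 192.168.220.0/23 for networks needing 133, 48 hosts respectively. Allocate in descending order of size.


133 hosts -> /24 (254 usable): 192.168.220.0/24
48 hosts -> /26 (62 usable): 192.168.221.0/26
Allocation: 192.168.220.0/24 (133 hosts, 254 usable); 192.168.221.0/26 (48 hosts, 62 usable)


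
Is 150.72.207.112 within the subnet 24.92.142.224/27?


Subnet network: 24.92.142.224
Test IP AND mask: 150.72.207.96
No, 150.72.207.112 is not in 24.92.142.224/27


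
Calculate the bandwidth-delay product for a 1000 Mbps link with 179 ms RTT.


BDP = bandwidth * RTT
= 1000 Mbps * 179 ms
= 1000 * 1e6 * 179 / 1000 bits
= 179000000 bits
= 22375000 bytes
= 21850.5859 KB
BDP = 179000000 bits (22375000 bytes)


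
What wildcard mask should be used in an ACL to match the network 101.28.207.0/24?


Subnet mask: 255.255.255.0
Wildcard = 255.255.255.255 - subnet mask
255 - 255 = 0
255 - 255 = 0
255 - 255 = 0
255 - 0 = 255
Wildcard: 0.0.0.255


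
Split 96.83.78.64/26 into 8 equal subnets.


New prefix = 26 + 3 = 29
Each subnet has 8 addresses
  96.83.78.64/29
  96.83.78.72/29
  96.83.78.80/29
  96.83.78.88/29
  96.83.78.96/29
  96.83.78.104/29
  96.83.78.112/29
  96.83.78.120/29
Subnets: 96.83.78.64/29, 96.83.78.72/29, 96.83.78.80/29, 96.83.78.88/29, 96.83.78.96/29, 96.83.78.104/29, 96.83.78.112/29, 96.83.78.120/29


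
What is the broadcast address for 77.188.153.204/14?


Network: 77.188.0.0/14
Host bits = 18
Set all host bits to 1:
Broadcast: 77.191.255.255


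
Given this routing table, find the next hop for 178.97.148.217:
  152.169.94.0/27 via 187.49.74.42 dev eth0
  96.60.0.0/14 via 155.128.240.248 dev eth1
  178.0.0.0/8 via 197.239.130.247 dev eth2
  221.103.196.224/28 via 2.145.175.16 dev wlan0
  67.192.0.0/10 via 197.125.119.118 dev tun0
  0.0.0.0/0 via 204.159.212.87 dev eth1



Longest prefix match for 178.97.148.217:
  /27 152.169.94.0: no
  /14 96.60.0.0: no
  /8 178.0.0.0: MATCH
  /28 221.103.196.224: no
  /10 67.192.0.0: no
  /0 0.0.0.0: MATCH
Selected: next-hop 197.239.130.247 via eth2 (matched /8)


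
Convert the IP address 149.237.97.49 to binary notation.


149 = 10010101
237 = 11101101
97 = 01100001
49 = 00110001
Binary: 10010101.11101101.01100001.00110001


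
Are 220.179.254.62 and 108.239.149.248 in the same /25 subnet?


Mask: 255.255.255.128
220.179.254.62 AND mask = 220.179.254.0
108.239.149.248 AND mask = 108.239.149.128
No, different subnets (220.179.254.0 vs 108.239.149.128)
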